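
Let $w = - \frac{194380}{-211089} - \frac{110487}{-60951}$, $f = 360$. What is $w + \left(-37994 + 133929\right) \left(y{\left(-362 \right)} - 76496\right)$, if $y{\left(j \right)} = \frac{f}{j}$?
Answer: $- \frac{5696724408133410568559}{776253833553} \approx -7.3387 \cdot 10^{9}$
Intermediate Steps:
$y{\left(j \right)} = \frac{360}{j}$
$w = \frac{11723415241}{4288695213}$ ($w = \left(-194380\right) \left(- \frac{1}{211089}\right) - - \frac{36829}{20317} = \frac{194380}{211089} + \frac{36829}{20317} = \frac{11723415241}{4288695213} \approx 2.7336$)
$w + \left(-37994 + 133929\right) \left(y{\left(-362 \right)} - 76496\right) = \frac{11723415241}{4288695213} + \left(-37994 + 133929\right) \left(\frac{360}{-362} - 76496\right) = \frac{11723415241}{4288695213} + 95935 \left(360 \left(- \frac{1}{362}\right) - 76496\right) = \frac{11723415241}{4288695213} + 95935 \left(- \frac{180}{181} - 76496\right) = \frac{11723415241}{4288695213} + 95935 \left(- \frac{13845956}{181}\right) = \frac{11723415241}{4288695213} - \frac{1328311788860}{181} = - \frac{5696724408133410568559}{776253833553}$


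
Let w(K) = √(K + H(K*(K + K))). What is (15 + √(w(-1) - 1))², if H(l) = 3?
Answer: (15 + √(-1 + √2))² ≈ 244.72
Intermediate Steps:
w(K) = √(3 + K) (w(K) = √(K + 3) = √(3 + K))
(15 + √(w(-1) - 1))² = (15 + √(√(3 - 1) - 1))² = (15 + √(√2 - 1))² = (15 + √(-1 + √2))²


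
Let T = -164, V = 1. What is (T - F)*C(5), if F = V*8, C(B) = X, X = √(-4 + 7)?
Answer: -172*√3 ≈ -297.91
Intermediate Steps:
X = √3 ≈ 1.7320
C(B) = √3
F = 8 (F = 1*8 = 8)
(T - F)*C(5) = (-164 - 1*8)*√3 = (-164 - 8)*√3 = -172*√3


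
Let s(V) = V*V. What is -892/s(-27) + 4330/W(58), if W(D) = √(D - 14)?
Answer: -892/729 + 2165*√11/11 ≈ 651.55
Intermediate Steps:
s(V) = V²
W(D) = √(-14 + D)
-892/s(-27) + 4330/W(58) = -892/((-27)²) + 4330/(√(-14 + 58)) = -892/729 + 4330/(√44) = -892*1/729 + 4330/((2*√11)) = -892/729 + 4330*(√11/22) = -892/729 + 2165*√11/11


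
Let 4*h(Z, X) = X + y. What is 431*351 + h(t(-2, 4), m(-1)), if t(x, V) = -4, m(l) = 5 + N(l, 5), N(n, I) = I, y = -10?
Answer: 151281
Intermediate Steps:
m(l) = 10 (m(l) = 5 + 5 = 10)
h(Z, X) = -5/2 + X/4 (h(Z, X) = (X - 10)/4 = (-10 + X)/4 = -5/2 + X/4)
431*351 + h(t(-2, 4), m(-1)) = 431*351 + (-5/2 + (1/4)*10) = 151281 + (-5/2 + 5/2) = 151281 + 0 = 151281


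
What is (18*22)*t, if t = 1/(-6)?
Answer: -66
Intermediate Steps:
t = -⅙ ≈ -0.16667
(18*22)*t = (18*22)*(-⅙) = 396*(-⅙) = -66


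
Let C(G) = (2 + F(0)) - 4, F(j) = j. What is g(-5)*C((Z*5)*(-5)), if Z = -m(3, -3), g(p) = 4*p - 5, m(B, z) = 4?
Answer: 50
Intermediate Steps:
g(p) = -5 + 4*p
Z = -4 (Z = -1*4 = -4)
C(G) = -2 (C(G) = (2 + 0) - 4 = 2 - 4 = -2)
g(-5)*C((Z*5)*(-5)) = (-5 + 4*(-5))*(-2) = (-5 - 20)*(-2) = -25*(-2) = 50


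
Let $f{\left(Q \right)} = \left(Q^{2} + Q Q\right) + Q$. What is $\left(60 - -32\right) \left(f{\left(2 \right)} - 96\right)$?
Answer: $-7912$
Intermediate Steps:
$f{\left(Q \right)} = Q + 2 Q^{2}$ ($f{\left(Q \right)} = \left(Q^{2} + Q^{2}\right) + Q = 2 Q^{2} + Q = Q + 2 Q^{2}$)
$\left(60 - -32\right) \left(f{\left(2 \right)} - 96\right) = \left(60 - -32\right) \left(2 \left(1 + 2 \cdot 2\right) - 96\right) = \left(60 + 32\right) \left(2 \left(1 + 4\right) - 96\right) = 92 \left(2 \cdot 5 - 96\right) = 92 \left(10 - 96\right) = 92 \left(-86\right) = -7912$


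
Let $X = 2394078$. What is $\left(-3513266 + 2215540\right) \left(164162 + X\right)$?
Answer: $-3319894562240$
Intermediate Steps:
$\left(-3513266 + 2215540\right) \left(164162 + X\right) = \left(-3513266 + 2215540\right) \left(164162 + 2394078\right) = \left(-1297726\right) 2558240 = -3319894562240$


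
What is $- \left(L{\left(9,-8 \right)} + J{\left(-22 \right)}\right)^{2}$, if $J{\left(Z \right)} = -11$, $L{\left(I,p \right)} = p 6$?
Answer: $-3481$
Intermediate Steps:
$L{\left(I,p \right)} = 6 p$
$- \left(L{\left(9,-8 \right)} + J{\left(-22 \right)}\right)^{2} = - \left(6 \left(-8\right) - 11\right)^{2} = - \left(-48 - 11\right)^{2} = - \left(-59\right)^{2} = \left(-1\right) 3481 = -3481$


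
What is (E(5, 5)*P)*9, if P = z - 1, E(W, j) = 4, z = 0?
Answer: -36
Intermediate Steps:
P = -1 (P = 0 - 1 = -1)
(E(5, 5)*P)*9 = (4*(-1))*9 = -4*9 = -36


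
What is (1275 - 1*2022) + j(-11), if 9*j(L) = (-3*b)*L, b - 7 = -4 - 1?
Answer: -2219/3 ≈ -739.67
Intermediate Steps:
b = 2 (b = 7 + (-4 - 1) = 7 - 5 = 2)
j(L) = -2*L/3 (j(L) = ((-3*2)*L)/9 = (-6*L)/9 = -2*L/3)
(1275 - 1*2022) + j(-11) = (1275 - 1*2022) - ⅔*(-11) = (1275 - 2022) + 22/3 = -747 + 22/3 = -2219/3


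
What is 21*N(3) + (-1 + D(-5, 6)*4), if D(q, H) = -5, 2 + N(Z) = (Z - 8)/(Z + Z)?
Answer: -161/2 ≈ -80.500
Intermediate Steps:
N(Z) = -2 + (-8 + Z)/(2*Z) (N(Z) = -2 + (Z - 8)/(Z + Z) = -2 + (-8 + Z)/((2*Z)) = -2 + (-8 + Z)*(1/(2*Z)) = -2 + (-8 + Z)/(2*Z))
21*N(3) + (-1 + D(-5, 6)*4) = 21*(-3/2 - 4/3) + (-1 - 5*4) = 21*(-3/2 - 4*⅓) + (-1 - 20) = 21*(-3/2 - 4/3) - 21 = 21*(-17/6) - 21 = -119/2 - 21 = -161/2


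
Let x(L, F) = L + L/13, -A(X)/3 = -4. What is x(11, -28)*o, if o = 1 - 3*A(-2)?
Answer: -5390/13 ≈ -414.62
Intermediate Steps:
A(X) = 12 (A(X) = -3*(-4) = 12)
x(L, F) = 14*L/13 (x(L, F) = L + L*(1/13) = L + L/13 = 14*L/13)
o = -35 (o = 1 - 3*12 = 1 - 36 = -35)
x(11, -28)*o = ((14/13)*11)*(-35) = (154/13)*(-35) = -5390/13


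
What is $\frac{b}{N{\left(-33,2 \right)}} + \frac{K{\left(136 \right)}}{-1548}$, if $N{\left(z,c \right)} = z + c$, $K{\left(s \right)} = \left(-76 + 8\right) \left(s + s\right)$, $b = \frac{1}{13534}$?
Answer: $\frac{1940017309}{162367398} \approx 11.948$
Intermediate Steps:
$b = \frac{1}{13534} \approx 7.3888 \cdot 10^{-5}$
$K{\left(s \right)} = - 136 s$ ($K{\left(s \right)} = - 68 \cdot 2 s = - 136 s$)
$N{\left(z,c \right)} = c + z$
$\frac{b}{N{\left(-33,2 \right)}} + \frac{K{\left(136 \right)}}{-1548} = \frac{1}{13534 \left(2 - 33\right)} + \frac{\left(-136\right) 136}{-1548} = \frac{1}{13534 \left(-31\right)} - - \frac{4624}{387} = \frac{1}{13534} \left(- \frac{1}{31}\right) + \frac{4624}{387} = - \frac{1}{419554} + \frac{4624}{387} = \frac{1940017309}{162367398}$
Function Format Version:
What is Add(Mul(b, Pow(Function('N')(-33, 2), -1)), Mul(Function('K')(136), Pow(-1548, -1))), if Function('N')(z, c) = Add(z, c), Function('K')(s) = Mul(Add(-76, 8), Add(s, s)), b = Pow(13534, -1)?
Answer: Rational(1940017309, 162367398) ≈ 11.948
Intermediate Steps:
b = Rational(1, 13534) ≈ 7.3888e-5
Function('K')(s) = Mul(-136, s) (Function('K')(s) = Mul(-68, Mul(2, s)) = Mul(-136, s))
Function('N')(z, c) = Add(c, z)
Add(Mul(b, Pow(Function('N')(-33, 2), -1)), Mul(Function('K')(136), Pow(-1548, -1))) = Add(Mul(Rational(1, 13534), Pow(Add(2, -33), -1)), Mul(Mul(-136, 136), Pow(-1548, -1))) = Add(Mul(Rational(1, 13534), Pow(-31, -1)), Mul(-18496, Rational(-1, 1548))) = Add(Mul(Rational(1, 13534), Rational(-1, 31)), Rational(4624, 387)) = Add(Rational(-1, 419554), Rational(4624, 387)) = Rational(1940017309, 162367398)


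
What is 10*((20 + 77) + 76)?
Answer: 1730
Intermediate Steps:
10*((20 + 77) + 76) = 10*(97 + 76) = 10*173 = 1730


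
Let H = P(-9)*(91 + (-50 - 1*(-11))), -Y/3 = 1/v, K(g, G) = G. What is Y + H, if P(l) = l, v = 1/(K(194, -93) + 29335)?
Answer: -88194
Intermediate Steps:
v = 1/29242 (v = 1/(-93 + 29335) = 1/29242 ≈ 3.4197e-5)
Y = -87726 (Y = -3/1/29242 = -3*29242 = -87726)
H = -468 (H = -9*(91 + (-50 - 1*(-11))) = -9*(91 + (-50 + 11)) = -9*(91 - 39) = -9*52 = -468)
Y + H = -87726 - 468 = -88194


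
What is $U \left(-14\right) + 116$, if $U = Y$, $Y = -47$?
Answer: $774$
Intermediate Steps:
$U = -47$
$U \left(-14\right) + 116 = \left(-47\right) \left(-14\right) + 116 = 658 + 116 = 774$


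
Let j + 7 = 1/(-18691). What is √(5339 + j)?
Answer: 3*√206972526889/18691 ≈ 73.021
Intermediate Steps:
j = -130838/18691 (j = -7 + 1/(-18691) = -7 - 1/18691 = -130838/18691 ≈ -7.0001)
√(5339 + j) = √(5339 - 130838/18691) = √(99660411/18691) = 3*√206972526889/18691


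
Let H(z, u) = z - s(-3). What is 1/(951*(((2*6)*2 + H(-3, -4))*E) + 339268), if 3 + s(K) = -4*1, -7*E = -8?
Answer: 1/369700 ≈ 2.7049e-6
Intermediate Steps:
E = 8/7 (E = -⅐*(-8) = 8/7 ≈ 1.1429)
s(K) = -7 (s(K) = -3 - 4*1 = -3 - 4 = -7)
H(z, u) = 7 + z (H(z, u) = z - 1*(-7) = z + 7 = 7 + z)
1/(951*(((2*6)*2 + H(-3, -4))*E) + 339268) = 1/(951*(((2*6)*2 + (7 - 3))*(8/7)) + 339268) = 1/(951*((12*2 + 4)*(8/7)) + 339268) = 1/(951*((24 + 4)*(8/7)) + 339268) = 1/(951*(28*(8/7)) + 339268) = 1/(951*32 + 339268) = 1/(30432 + 339268) = 1/369700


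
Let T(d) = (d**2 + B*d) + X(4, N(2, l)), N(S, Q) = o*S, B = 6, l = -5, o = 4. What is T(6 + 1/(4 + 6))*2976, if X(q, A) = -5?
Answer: 5119464/25 ≈ 2.0478e+5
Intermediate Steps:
N(S, Q) = 4*S
T(d) = -5 + d**2 + 6*d (T(d) = (d**2 + 6*d) - 5 = -5 + d**2 + 6*d)
T(6 + 1/(4 + 6))*2976 = (-5 + (6 + 1/(4 + 6))**2 + 6*(6 + 1/(4 + 6)))*2976 = (-5 + (6 + 1/10)**2 + 6*(6 + 1/10))*2976 = (-5 + (61/10)**2 + 6*(61/10))*2976 = (-5 + 3721/100 + 183/5)*2976 = (6881/100)*2976 = 5119464/25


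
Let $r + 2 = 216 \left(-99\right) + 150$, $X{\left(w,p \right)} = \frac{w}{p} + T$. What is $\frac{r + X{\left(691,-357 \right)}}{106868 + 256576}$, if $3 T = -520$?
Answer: $- \frac{2547941}{43249836} \approx -0.058912$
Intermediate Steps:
$T = - \frac{520}{3}$ ($T = \frac{1}{3} \left(-520\right) = - \frac{520}{3} \approx -173.33$)
$X{\left(w,p \right)} = - \frac{520}{3} + \frac{w}{p}$ ($X{\left(w,p \right)} = \frac{w}{p} - \frac{520}{3} = - \frac{520}{3} + \frac{w}{p}$)
$r = -21236$ ($r = -2 + \left(216 \left(-99\right) + 150\right) = -2 + \left(-21384 + 150\right) = -2 - 21234 = -21236$)
$\frac{r + X{\left(691,-357 \right)}}{106868 + 256576} = \frac{-21236 - \left(\frac{520}{3} - \frac{691}{-357}\right)}{106868 + 256576} = \frac{-21236 + \left(- \frac{520}{3} + 691 \left(- \frac{1}{357}\right)\right)}{363444} = \left(-21236 - \frac{20857}{119}\right) \frac{1}{363444} = \left(- \frac{2547941}{119}\right) \frac{1}{363444} = - \frac{2547941}{43249836}$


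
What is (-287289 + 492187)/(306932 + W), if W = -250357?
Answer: 204898/56575 ≈ 3.6217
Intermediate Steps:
(-287289 + 492187)/(306932 + W) = (-287289 + 492187)/(306932 - 250357) = 204898/56575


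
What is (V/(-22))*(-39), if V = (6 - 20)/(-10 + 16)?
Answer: -91/22 ≈ -4.1364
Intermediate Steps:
V = -7/3 (V = -14/6 = -14*⅙ = -7/3 ≈ -2.3333)
(V/(-22))*(-39) = -7/3/(-22)*(-39) = -7/3*(-1/22)*(-39) = (7/66)*(-39) = -91/22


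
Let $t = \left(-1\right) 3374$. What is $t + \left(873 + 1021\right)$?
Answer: $-1480$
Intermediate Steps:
$t = -3374$
$t + \left(873 + 1021\right) = -3374 + \left(873 + 1021\right) = -3374 + 1894 = -1480$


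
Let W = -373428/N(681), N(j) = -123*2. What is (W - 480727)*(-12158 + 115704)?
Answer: -49620175114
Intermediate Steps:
N(j) = -246
W = 1518 (W = -373428/(-246) = -373428*(-1/246) = 1518)
(W - 480727)*(-12158 + 115704) = (1518 - 480727)*(-12158 + 115704) = -479209*103546 = -49620175114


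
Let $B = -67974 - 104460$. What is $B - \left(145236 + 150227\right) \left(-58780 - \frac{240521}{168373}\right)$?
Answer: $\frac{2924228983893561}{168373} \approx 1.7368 \cdot 10^{10}$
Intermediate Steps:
$B = -172434$ ($B = -67974 - 104460 = -172434$)
$B - \left(145236 + 150227\right) \left(-58780 - \frac{240521}{168373}\right) = -172434 - \left(145236 + 150227\right) \left(-58780 - \frac{240521}{168373}\right) = -172434 - 295463 \left(-58780 - \frac{240521}{168373}\right) = -172434 - 295463 \left(- \frac{9897205461}{168373}\right) = -172434 - - \frac{2924258017123443}{168373} = -172434 + \frac{2924258017123443}{168373} = \frac{2924228983893561}{168373}$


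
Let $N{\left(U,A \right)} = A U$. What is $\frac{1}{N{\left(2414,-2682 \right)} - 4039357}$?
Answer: $- \frac{1}{10513705} \approx -9.5114 \cdot 10^{-8}$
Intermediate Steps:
$\frac{1}{N{\left(2414,-2682 \right)} - 4039357} = \frac{1}{\left(-2682\right) 2414 - 4039357} = \frac{1}{-6474348 - 4039357} = \frac{1}{-10513705} = - \frac{1}{10513705}$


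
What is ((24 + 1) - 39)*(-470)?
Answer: 6580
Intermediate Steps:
((24 + 1) - 39)*(-470) = (25 - 39)*(-470) = -14*(-470) = 6580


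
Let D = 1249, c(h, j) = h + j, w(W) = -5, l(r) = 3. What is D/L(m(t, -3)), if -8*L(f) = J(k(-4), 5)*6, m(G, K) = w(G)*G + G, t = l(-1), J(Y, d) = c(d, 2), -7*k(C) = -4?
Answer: -4996/21 ≈ -237.90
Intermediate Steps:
k(C) = 4/7 (k(C) = -⅐*(-4) = 4/7)
J(Y, d) = 2 + d (J(Y, d) = d + 2 = 2 + d)
t = 3
m(G, K) = -4*G (m(G, K) = -5*G + G = -4*G)
L(f) = -21/4 (L(f) = -(2 + 5)*6/8 = -7*6/8 = -⅛*42 = -21/4)
D/L(m(t, -3)) = 1249/(-21/4) = 1249*(-4/21) = -4996/21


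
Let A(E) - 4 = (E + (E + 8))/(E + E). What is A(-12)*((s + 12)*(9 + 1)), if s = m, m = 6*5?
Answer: 1960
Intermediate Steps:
A(E) = 4 + (8 + 2*E)/(2*E) (A(E) = 4 + (E + (E + 8))/(E + E) = 4 + (E + (8 + E))/((2*E)) = 4 + (8 + 2*E)*(1/(2*E)) = 4 + (8 + 2*E)/(2*E))
m = 30
s = 30
A(-12)*((s + 12)*(9 + 1)) = (5 + 4/(-12))*((30 + 12)*(9 + 1)) = (5 + 4*(-1/12))*(42*10) = (5 - 1/3)*420 = (14/3)*420 = 1960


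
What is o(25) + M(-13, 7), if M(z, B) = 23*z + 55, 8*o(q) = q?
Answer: -1927/8 ≈ -240.88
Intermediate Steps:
o(q) = q/8
M(z, B) = 55 + 23*z
o(25) + M(-13, 7) = (⅛)*25 + (55 + 23*(-13)) = 25/8 + (55 - 299) = 25/8 - 244 = -1927/8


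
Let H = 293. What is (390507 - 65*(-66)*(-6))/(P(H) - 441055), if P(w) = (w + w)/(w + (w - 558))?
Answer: -1702246/2058159 ≈ -0.82707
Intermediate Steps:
P(w) = 2*w/(-558 + 2*w) (P(w) = (2*w)/(w + (-558 + w)) = (2*w)/(-558 + 2*w) = 2*w/(-558 + 2*w))
(390507 - 65*(-66)*(-6))/(P(H) - 441055) = (390507 - 65*(-66)*(-6))/(293/(-279 + 293) - 441055) = (390507 + 4290*(-6))/(293/14 - 441055) = (390507 - 25740)/(293*(1/14) - 441055) = 364767/(293/14 - 441055) = 364767/(-6174477/14) = 364767*(-14/6174477) = -1702246/2058159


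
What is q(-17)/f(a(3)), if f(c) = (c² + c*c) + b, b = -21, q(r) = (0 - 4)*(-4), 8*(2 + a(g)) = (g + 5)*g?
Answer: -16/19 ≈ -0.84210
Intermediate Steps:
a(g) = -2 + g*(5 + g)/8 (a(g) = -2 + ((g + 5)*g)/8 = -2 + ((5 + g)*g)/8 = -2 + (g*(5 + g))/8 = -2 + g*(5 + g)/8)
q(r) = 16 (q(r) = -4*(-4) = 16)
f(c) = -21 + 2*c² (f(c) = (c² + c*c) - 21 = (c² + c²) - 21 = 2*c² - 21 = -21 + 2*c²)
q(-17)/f(a(3)) = 16/(-21 + 2*(-2 + (⅛)*3² + (5/8)*3)²) = 16/(-21 + 2*(-2 + (⅛)*9 + 15/8)²) = 16/(-21 + 2*(-2 + 9/8 + 15/8)²) = 16/(-21 + 2*1²) = 16/(-21 + 2*1) = 16/(-21 + 2) = 16/(-19) = 16*(-1/19) = -16/19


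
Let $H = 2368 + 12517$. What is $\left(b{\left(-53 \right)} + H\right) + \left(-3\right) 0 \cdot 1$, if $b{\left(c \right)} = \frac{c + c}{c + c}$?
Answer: $14886$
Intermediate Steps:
$b{\left(c \right)} = 1$ ($b{\left(c \right)} = \frac{2 c}{2 c} = 2 c \frac{1}{2 c} = 1$)
$H = 14885$
$\left(b{\left(-53 \right)} + H\right) + \left(-3\right) 0 \cdot 1 = \left(1 + 14885\right) + \left(-3\right) 0 \cdot 1 = 14886 + 0 \cdot 1 = 14886 + 0 = 14886$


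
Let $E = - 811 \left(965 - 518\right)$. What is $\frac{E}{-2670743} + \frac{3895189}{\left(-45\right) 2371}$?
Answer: $- \frac{10364370004112}{284954924385} \approx -36.372$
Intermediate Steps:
$E = -362517$ ($E = \left(-811\right) 447 = -362517$)
$\frac{E}{-2670743} + \frac{3895189}{\left(-45\right) 2371} = - \frac{362517}{-2670743} + \frac{3895189}{\left(-45\right) 2371} = \left(-362517\right) \left(- \frac{1}{2670743}\right) + \frac{3895189}{-106695} = \frac{362517}{2670743} + 3895189 \left(- \frac{1}{106695}\right) = \frac{362517}{2670743} - \frac{3895189}{106695} = - \frac{10364370004112}{284954924385}$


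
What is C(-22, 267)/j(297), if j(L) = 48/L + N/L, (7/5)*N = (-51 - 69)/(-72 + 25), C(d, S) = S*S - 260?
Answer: 2313485559/5464 ≈ 4.2341e+5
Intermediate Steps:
C(d, S) = -260 + S**2 (C(d, S) = S**2 - 260 = -260 + S**2)
N = 600/329 (N = 5*((-51 - 69)/(-72 + 25))/7 = 5*(-120/(-47))/7 = 5*(-120*(-1/47))/7 = (5/7)*(120/47) = 600/329 ≈ 1.8237)
j(L) = 16392/(329*L) (j(L) = 48/L + 600/(329*L) = 16392/(329*L))
C(-22, 267)/j(297) = (-260 + 267**2)/(((16392/329)/297)) = (-260 + 71289)/(((16392/329)*(1/297))) = 71029/(5464/32571) = 71029*(32571/5464) = 2313485559/5464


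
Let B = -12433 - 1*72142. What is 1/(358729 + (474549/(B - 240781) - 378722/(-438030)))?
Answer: 23752614780/8520737639544047 ≈ 2.7876e-6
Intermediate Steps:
B = -84575 (B = -12433 - 72142 = -84575)
1/(358729 + (474549/(B - 240781) - 378722/(-438030))) = 1/(358729 + (474549/(-84575 - 240781) - 378722/(-438030))) = 1/(358729 + (474549/(-325356) - 378722*(-1/438030))) = 1/(358729 + (474549*(-1/325356) + 189361/219015)) = 1/(358729 + (-158183/108452 + 189361/219015)) = 1/(358729 - 14107870573/23752614780) = 1/(8520737639544047/23752614780) = 23752614780/8520737639544047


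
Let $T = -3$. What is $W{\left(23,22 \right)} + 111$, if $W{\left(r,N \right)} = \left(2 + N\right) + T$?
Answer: $132$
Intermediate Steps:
$W{\left(r,N \right)} = -1 + N$ ($W{\left(r,N \right)} = \left(2 + N\right) - 3 = -1 + N$)
$W{\left(23,22 \right)} + 111 = \left(-1 + 22\right) + 111 = 21 + 111 = 132$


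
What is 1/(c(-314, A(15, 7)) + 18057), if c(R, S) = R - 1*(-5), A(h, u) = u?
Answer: 1/17748 ≈ 5.6344e-5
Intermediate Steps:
c(R, S) = 5 + R (c(R, S) = R + 5 = 5 + R)
1/(c(-314, A(15, 7)) + 18057) = 1/((5 - 314) + 18057) = 1/(-309 + 18057) = 1/17748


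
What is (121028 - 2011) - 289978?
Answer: -170961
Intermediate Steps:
(121028 - 2011) - 289978 = 119017 - 289978 = -170961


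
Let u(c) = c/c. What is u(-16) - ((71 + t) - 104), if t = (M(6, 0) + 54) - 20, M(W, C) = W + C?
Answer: -6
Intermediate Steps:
M(W, C) = C + W
u(c) = 1
t = 40 (t = ((0 + 6) + 54) - 20 = (6 + 54) - 20 = 60 - 20 = 40)
u(-16) - ((71 + t) - 104) = 1 - ((71 + 40) - 104) = 1 - (111 - 104) = 1 - 1*7 = 1 - 7 = -6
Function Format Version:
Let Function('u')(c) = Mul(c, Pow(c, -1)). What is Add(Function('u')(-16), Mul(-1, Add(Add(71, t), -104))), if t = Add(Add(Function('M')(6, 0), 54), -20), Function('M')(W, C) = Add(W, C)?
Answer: -6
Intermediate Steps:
Function('M')(W, C) = Add(C, W)
Function('u')(c) = 1
t = 40 (t = Add(Add(Add(0, 6), 54), -20) = Add(Add(6, 54), -20) = Add(60, -20) = 40)
Add(Function('u')(-16), Mul(-1, Add(Add(71, t), -104))) = Add(1, Mul(-1, Add(Add(71, 40), -104))) = Add(1, Mul(-1, Add(111, -104))) = Add(1, Mul(-1, 7)) = Add(1, -7) = -6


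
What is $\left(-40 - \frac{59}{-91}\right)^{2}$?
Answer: $\frac{12823561}{8281} \approx 1548.6$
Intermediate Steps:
$\left(-40 - \frac{59}{-91}\right)^{2} = \left(-40 - - \frac{59}{91}\right)^{2} = \left(-40 + \frac{59}{91}\right)^{2} = \left(- \frac{3581}{91}\right)^{2} = \frac{12823561}{8281}$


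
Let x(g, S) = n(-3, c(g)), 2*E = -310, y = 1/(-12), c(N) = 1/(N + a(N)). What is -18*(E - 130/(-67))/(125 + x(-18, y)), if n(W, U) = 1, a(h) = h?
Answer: 1465/67 ≈ 21.866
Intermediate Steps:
c(N) = 1/(2*N) (c(N) = 1/(N + N) = 1/(2*N))
y = -1/12 ≈ -0.083333
E = -155 (E = (1/2)*(-310) = -155)
x(g, S) = 1
-18*(E - 130/(-67))/(125 + x(-18, y)) = -18*(-155 - 130/(-67))/(125 + 1) = -18*(-155 - 130*(-1/67))/126 = -18*(-155 + 130/67)/126 = -(-184590)/(67*126) = -18*(-1465/1206) = 1465/67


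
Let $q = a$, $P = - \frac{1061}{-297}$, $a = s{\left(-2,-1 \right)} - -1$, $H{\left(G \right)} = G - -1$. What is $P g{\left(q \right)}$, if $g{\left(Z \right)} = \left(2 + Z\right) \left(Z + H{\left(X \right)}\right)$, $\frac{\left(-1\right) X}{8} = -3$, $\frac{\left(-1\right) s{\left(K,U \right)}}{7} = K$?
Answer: $\frac{721480}{297} \approx 2429.2$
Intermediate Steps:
$s{\left(K,U \right)} = - 7 K$
$X = 24$ ($X = \left(-8\right) \left(-3\right) = 24$)
$H{\left(G \right)} = 1 + G$ ($H{\left(G \right)} = G + 1 = 1 + G$)
$a = 15$ ($a = \left(-7\right) \left(-2\right) - -1 = 14 + 1 = 15$)
$P = \frac{1061}{297}$ ($P = \left(-1061\right) \left(- \frac{1}{297}\right) = \frac{1061}{297} \approx 3.5724$)
$q = 15$
$g{\left(Z \right)} = \left(2 + Z\right) \left(25 + Z\right)$ ($g{\left(Z \right)} = \left(2 + Z\right) \left(Z + \left(1 + 24\right)\right) = \left(2 + Z\right) \left(Z + 25\right) = \left(2 + Z\right) \left(25 + Z\right)$)
$P g{\left(q \right)} = \frac{1061 \left(50 + 15^{2} + 27 \cdot 15\right)}{297} = \frac{1061 \left(50 + 225 + 405\right)}{297} = \frac{1061}{297} \cdot 680 = \frac{721480}{297}$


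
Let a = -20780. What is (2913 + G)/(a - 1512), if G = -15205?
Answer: 3073/5573 ≈ 0.55141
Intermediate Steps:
(2913 + G)/(a - 1512) = (2913 - 15205)/(-20780 - 1512) = -12292/(-22292) = -12292*(-1/22292) = 3073/5573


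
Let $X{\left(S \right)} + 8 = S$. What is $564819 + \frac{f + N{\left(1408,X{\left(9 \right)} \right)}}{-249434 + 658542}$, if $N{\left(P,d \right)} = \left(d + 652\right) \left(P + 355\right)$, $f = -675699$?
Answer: $\frac{57768111748}{102277} \approx 5.6482 \cdot 10^{5}$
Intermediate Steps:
$X{\left(S \right)} = -8 + S$
$N{\left(P,d \right)} = \left(355 + P\right) \left(652 + d\right)$ ($N{\left(P,d \right)} = \left(652 + d\right) \left(355 + P\right) = \left(355 + P\right) \left(652 + d\right)$)
$564819 + \frac{f + N{\left(1408,X{\left(9 \right)} \right)}}{-249434 + 658542} = 564819 + \frac{-675699 + \left(231460 + 355 \left(-8 + 9\right) + 652 \cdot 1408 + 1408 \left(-8 + 9\right)\right)}{-249434 + 658542} = 564819 + \frac{-675699 + \left(231460 + 355 \cdot 1 + 918016 + 1408 \cdot 1\right)}{409108} = 564819 + \left(-675699 + \left(231460 + 355 + 918016 + 1408\right)\right) \frac{1}{409108} = 564819 + \left(-675699 + 1151239\right) \frac{1}{409108} = 564819 + 475540 \cdot \frac{1}{409108} = 564819 + \frac{118885}{102277} = \frac{57768111748}{102277}$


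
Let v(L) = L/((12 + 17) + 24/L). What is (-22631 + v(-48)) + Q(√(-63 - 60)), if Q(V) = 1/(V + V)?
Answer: -430021/19 - I*√123/246 ≈ -22633.0 - 0.045083*I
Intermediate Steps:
Q(V) = 1/(2*V)
v(L) = L/(29 + 24/L)
(-22631 + v(-48)) + Q(√(-63 - 60)) = (-22631 + (-48)²/(24 + 29*(-48))) + 1/(2*(√(-63 - 60))) = (-22631 + 2304/(24 - 1392)) + 1/(2*(√(-123))) = (-22631 + 2304/(-1368)) + 1/(2*((I*√123))) = (-22631 + 2304*(-1/1368)) + (-I*√123/123)/2 = (-22631 - 32/19) - I*√123/246 = -430021/19 - I*√123/246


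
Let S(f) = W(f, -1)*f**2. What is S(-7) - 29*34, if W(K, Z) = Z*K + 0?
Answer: -643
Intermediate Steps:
W(K, Z) = K*Z (W(K, Z) = K*Z + 0 = K*Z)
S(f) = -f**3 (S(f) = (f*(-1))*f**2 = (-f)*f**2 = -f**3)
S(-7) - 29*34 = -1*(-7)**3 - 29*34 = -1*(-343) - 986 = 343 - 986 = -643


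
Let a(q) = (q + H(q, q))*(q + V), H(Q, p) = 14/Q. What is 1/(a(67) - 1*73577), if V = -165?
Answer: -67/5370953 ≈ -1.2475e-5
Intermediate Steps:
a(q) = (-165 + q)*(q + 14/q) (a(q) = (q + 14/q)*(q - 165) = (q + 14/q)*(-165 + q) = (-165 + q)*(q + 14/q))
1/(a(67) - 1*73577) = 1/((14 + 67**2 - 2310/67 - 165*67) - 1*73577) = 1/((14 + 4489 - 2310*1/67 - 11055) - 73577) = 1/((14 + 4489 - 2310/67 - 11055) - 73577) = 1/(-441294/67 - 73577) = 1/(-5370953/67) = -67/5370953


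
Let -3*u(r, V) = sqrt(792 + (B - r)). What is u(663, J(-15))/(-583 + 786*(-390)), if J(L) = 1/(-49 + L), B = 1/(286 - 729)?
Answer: sqrt(25315678)/408166467 ≈ 1.2327e-5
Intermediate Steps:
B = -1/443 (B = 1/(-443) = -1/443 ≈ -0.0022573)
u(r, V) = -sqrt(350855/443 - r)/3 (u(r, V) = -sqrt(792 + (-1/443 - r))/3 = -sqrt(350855/443 - r)/3)
u(663, J(-15))/(-583 + 786*(-390)) = (-sqrt(155428765 - 196249*663)/1329)/(-583 + 786*(-390)) = (-sqrt(155428765 - 130113087)/1329)/(-583 - 306540) = -sqrt(25315678)/1329/(-307123) = -sqrt(25315678)/1329*(-1/307123) = sqrt(25315678)/408166467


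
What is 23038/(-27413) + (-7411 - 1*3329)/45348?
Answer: -111595237/103593727 ≈ -1.0772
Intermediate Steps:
23038/(-27413) + (-7411 - 1*3329)/45348 = 23038*(-1/27413) + (-7411 - 3329)*(1/45348) = -23038/27413 - 10740*1/45348 = -23038/27413 - 895/3779 = -111595237/103593727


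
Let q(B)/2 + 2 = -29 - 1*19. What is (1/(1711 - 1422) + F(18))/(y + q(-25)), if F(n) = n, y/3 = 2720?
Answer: 5203/2329340 ≈ 0.0022337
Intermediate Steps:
y = 8160 (y = 3*2720 = 8160)
q(B) = -100 (q(B) = -4 + 2*(-29 - 1*19) = -4 + 2*(-29 - 19) = -4 + 2*(-48) = -4 - 96 = -100)
(1/(1711 - 1422) + F(18))/(y + q(-25)) = (1/(1711 - 1422) + 18)/(8160 - 100) = (1/289 + 18)/8060 = (1/289 + 18)*(1/8060) = (5203/289)*(1/8060) = 5203/2329340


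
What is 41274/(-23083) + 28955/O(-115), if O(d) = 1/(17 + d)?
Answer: -65500131244/23083 ≈ -2.8376e+6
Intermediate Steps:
41274/(-23083) + 28955/O(-115) = 41274/(-23083) + 28955/(1/(17 - 115)) = 41274*(-1/23083) + 28955/(1/(-98)) = -41274/23083 + 28955/(-1/98) = -41274/23083 + 28955*(-98) = -41274/23083 - 2837590 = -65500131244/23083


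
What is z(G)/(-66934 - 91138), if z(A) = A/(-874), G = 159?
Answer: 159/138154928 ≈ 1.1509e-6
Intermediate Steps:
z(A) = -A/874 (z(A) = A*(-1/874) = -A/874)
z(G)/(-66934 - 91138) = (-1/874*159)/(-66934 - 91138) = -159/874/(-158072) = -159/874*(-1/158072) = 159/138154928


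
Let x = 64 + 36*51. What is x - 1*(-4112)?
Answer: 6012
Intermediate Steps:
x = 1900 (x = 64 + 1836 = 1900)
x - 1*(-4112) = 1900 - 1*(-4112) = 1900 + 4112 = 6012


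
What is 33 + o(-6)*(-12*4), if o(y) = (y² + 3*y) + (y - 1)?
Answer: -495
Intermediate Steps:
o(y) = -1 + y² + 4*y (o(y) = (y² + 3*y) + (-1 + y) = -1 + y² + 4*y)
33 + o(-6)*(-12*4) = 33 + (-1 + (-6)² + 4*(-6))*(-12*4) = 33 + (-1 + 36 - 24)*(-48) = 33 + 11*(-48) = 33 - 528 = -495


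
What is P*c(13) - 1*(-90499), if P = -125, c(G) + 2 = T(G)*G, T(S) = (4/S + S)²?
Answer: -2561388/13 ≈ -1.9703e+5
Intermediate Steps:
T(S) = (S + 4/S)²
c(G) = -2 + (4 + G²)²/G (c(G) = -2 + ((4 + G²)²/G²)*G = -2 + (4 + G²)²/G)
P*c(13) - 1*(-90499) = -125*(-2 + (4 + 13²)²/13) - 1*(-90499) = -125*(-2 + (4 + 169)²/13) + 90499 = -125*(-2 + (1/13)*173²) + 90499 = -125*(-2 + (1/13)*29929) + 90499 = -125*(-2 + 29929/13) + 90499 = -125*29903/13 + 90499 = -3737875/13 + 90499 = -2561388/13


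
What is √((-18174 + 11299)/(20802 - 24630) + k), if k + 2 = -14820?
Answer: I*√448696497/174 ≈ 121.74*I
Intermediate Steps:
k = -14822 (k = -2 - 14820 = -14822)
√((-18174 + 11299)/(20802 - 24630) + k) = √((-18174 + 11299)/(20802 - 24630) - 14822) = √(-6875/(-3828) - 14822) = √(-6875*(-1/3828) - 14822) = √(625/348 - 14822) = √(-5157431/348) = I*√448696497/174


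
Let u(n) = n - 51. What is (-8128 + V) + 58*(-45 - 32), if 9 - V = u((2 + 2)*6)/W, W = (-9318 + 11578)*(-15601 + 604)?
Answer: -142182057909/11297740 ≈ -12585.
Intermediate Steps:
u(n) = -51 + n
W = -33893220 (W = 2260*(-14997) = -33893220)
V = 101679651/11297740 (V = 9 - (-51 + (2 + 2)*6)/(-33893220) = 9 - (-51 + 4*6)*(-1)/33893220 = 9 - (-51 + 24)*(-1)/33893220 = 9 - (-27)*(-1)/33893220 = 9 - 1*9/11297740 = 9 - 9/11297740 = 101679651/11297740 ≈ 9.0000)
(-8128 + V) + 58*(-45 - 32) = (-8128 + 101679651/11297740) + 58*(-45 - 32) = -91726351069/11297740 + 58*(-77) = -91726351069/11297740 - 4466 = -142182057909/11297740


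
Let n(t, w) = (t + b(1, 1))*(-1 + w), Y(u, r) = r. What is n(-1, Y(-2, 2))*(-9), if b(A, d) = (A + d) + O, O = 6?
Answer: -63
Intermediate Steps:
b(A, d) = 6 + A + d (b(A, d) = (A + d) + 6 = 6 + A + d)
n(t, w) = (-1 + w)*(8 + t) (n(t, w) = (t + (6 + 1 + 1))*(-1 + w) = (t + 8)*(-1 + w) = (8 + t)*(-1 + w) = (-1 + w)*(8 + t))
n(-1, Y(-2, 2))*(-9) = (-8 - 1*(-1) + 8*2 - 1*2)*(-9) = (-8 + 1 + 16 - 2)*(-9) = 7*(-9) = -63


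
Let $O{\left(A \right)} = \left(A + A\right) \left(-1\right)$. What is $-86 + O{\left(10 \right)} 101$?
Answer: $-2106$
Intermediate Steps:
$O{\left(A \right)} = - 2 A$ ($O{\left(A \right)} = 2 A \left(-1\right) = - 2 A$)
$-86 + O{\left(10 \right)} 101 = -86 + \left(-2\right) 10 \cdot 101 = -86 - 2020 = -2106$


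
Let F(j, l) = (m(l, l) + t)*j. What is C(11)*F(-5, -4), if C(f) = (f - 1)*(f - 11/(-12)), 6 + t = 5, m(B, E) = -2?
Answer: 3575/2 ≈ 1787.5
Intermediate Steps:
t = -1 (t = -6 + 5 = -1)
F(j, l) = -3*j (F(j, l) = (-2 - 1)*j = -3*j)
C(f) = (-1 + f)*(11/12 + f) (C(f) = (-1 + f)*(f - 11*(-1/12)) = (-1 + f)*(f + 11/12) = (-1 + f)*(11/12 + f))
C(11)*F(-5, -4) = (-11/12 + 11² - 1/12*11)*(-3*(-5)) = (-11/12 + 121 - 11/12)*15 = (715/6)*15 = 3575/2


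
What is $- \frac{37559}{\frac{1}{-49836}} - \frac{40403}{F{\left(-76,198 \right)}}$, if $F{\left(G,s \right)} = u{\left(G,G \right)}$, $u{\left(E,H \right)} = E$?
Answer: $\frac{142256105027}{76} \approx 1.8718 \cdot 10^{9}$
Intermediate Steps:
$F{\left(G,s \right)} = G$
$- \frac{37559}{\frac{1}{-49836}} - \frac{40403}{F{\left(-76,198 \right)}} = - \frac{37559}{\frac{1}{-49836}} - \frac{40403}{-76} = - \frac{37559}{- \frac{1}{49836}} - - \frac{40403}{76} = \left(-37559\right) \left(-49836\right) + \frac{40403}{76} = 1871790324 + \frac{40403}{76} = \frac{142256105027}{76}$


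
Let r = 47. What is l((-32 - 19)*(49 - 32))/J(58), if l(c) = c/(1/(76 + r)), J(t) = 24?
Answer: -35547/8 ≈ -4443.4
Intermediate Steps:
l(c) = 123*c (l(c) = c/(1/(76 + 47)) = c/(1/123) = c*123 = 123*c)
l((-32 - 19)*(49 - 32))/J(58) = (123*((-32 - 19)*(49 - 32)))/24 = (123*(-51*17))*(1/24) = (123*(-867))*(1/24) = -106641*1/24 = -35547/8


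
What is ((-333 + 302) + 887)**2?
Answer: 732736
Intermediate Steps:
((-333 + 302) + 887)**2 = (-31 + 887)**2 = 856**2 = 732736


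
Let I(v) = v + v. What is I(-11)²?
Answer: 484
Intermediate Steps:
I(v) = 2*v
I(-11)² = (2*(-11))² = (-22)² = 484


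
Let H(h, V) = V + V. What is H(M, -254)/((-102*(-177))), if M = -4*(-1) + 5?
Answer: -254/9027 ≈ -0.028138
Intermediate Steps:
M = 9 (M = 4 + 5 = 9)
H(h, V) = 2*V
H(M, -254)/((-102*(-177))) = (2*(-254))/((-102*(-177))) = -508/18054 = -508*1/18054 = -254/9027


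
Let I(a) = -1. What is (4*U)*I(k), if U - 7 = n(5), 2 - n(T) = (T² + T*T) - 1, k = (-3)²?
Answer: 160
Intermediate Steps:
k = 9
n(T) = 3 - 2*T² (n(T) = 2 - ((T² + T*T) - 1) = 2 - ((T² + T²) - 1) = 2 - (2*T² - 1) = 2 - (-1 + 2*T²) = 2 + (1 - 2*T²) = 3 - 2*T²)
U = -40 (U = 7 + (3 - 2*5²) = 7 + (3 - 2*25) = 7 + (3 - 50) = 7 - 47 = -40)
(4*U)*I(k) = (4*(-40))*(-1) = -160*(-1) = 160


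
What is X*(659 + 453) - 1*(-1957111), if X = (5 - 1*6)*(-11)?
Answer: 1969343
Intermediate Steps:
X = 11 (X = (5 - 6)*(-11) = -1*(-11) = 11)
X*(659 + 453) - 1*(-1957111) = 11*(659 + 453) - 1*(-1957111) = 11*1112 + 1957111 = 12232 + 1957111 = 1969343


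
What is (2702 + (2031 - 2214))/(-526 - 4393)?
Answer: -2519/4919 ≈ -0.51210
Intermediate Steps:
(2702 + (2031 - 2214))/(-526 - 4393) = (2702 - 183)/(-4919) = 2519*(-1/4919) = -2519/4919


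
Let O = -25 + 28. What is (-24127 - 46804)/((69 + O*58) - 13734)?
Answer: 70931/13491 ≈ 5.2577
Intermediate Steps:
O = 3
(-24127 - 46804)/((69 + O*58) - 13734) = (-24127 - 46804)/((69 + 3*58) - 13734) = -70931/((69 + 174) - 13734) = -70931/(243 - 13734) = -70931/(-13491) = -70931*(-1/13491) = 70931/13491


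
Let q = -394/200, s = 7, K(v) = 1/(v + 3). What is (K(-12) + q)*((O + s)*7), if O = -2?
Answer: -13111/180 ≈ -72.839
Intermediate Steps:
K(v) = 1/(3 + v)
q = -197/100 (q = -394*1/200 = -197/100 ≈ -1.9700)
(K(-12) + q)*((O + s)*7) = (1/(3 - 12) - 197/100)*((-2 + 7)*7) = (1/(-9) - 197/100)*(5*7) = (-⅑ - 197/100)*35 = -1873/900*35 = -13111/180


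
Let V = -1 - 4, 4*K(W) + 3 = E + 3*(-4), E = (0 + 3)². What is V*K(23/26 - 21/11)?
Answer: 15/2 ≈ 7.5000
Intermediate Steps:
E = 9 (E = 3² = 9)
K(W) = -3/2 (K(W) = -¾ + (9 + 3*(-4))/4 = -¾ + (9 - 12)/4 = -¾ + (¼)*(-3) = -¾ - ¾ = -3/2)
V = -5
V*K(23/26 - 21/11) = -5*(-3/2) = 15/2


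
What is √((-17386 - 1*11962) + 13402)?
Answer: I*√15946 ≈ 126.28*I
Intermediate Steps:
√((-17386 - 1*11962) + 13402) = √((-17386 - 11962) + 13402) = √(-29348 + 13402) = √(-15946) = I*√15946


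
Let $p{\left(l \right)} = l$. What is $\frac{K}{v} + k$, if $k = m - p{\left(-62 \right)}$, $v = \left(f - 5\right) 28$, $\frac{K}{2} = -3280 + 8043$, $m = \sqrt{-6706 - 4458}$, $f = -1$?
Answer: $\frac{445}{84} + 2 i \sqrt{2791} \approx 5.2976 + 105.66 i$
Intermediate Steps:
$m = 2 i \sqrt{2791}$ ($m = \sqrt{-11164} = 2 i \sqrt{2791} \approx 105.66 i$)
$K = 9526$ ($K = 2 \left(-3280 + 8043\right) = 2 \cdot 4763 = 9526$)
$v = -168$ ($v = \left(-1 - 5\right) 28 = \left(-6\right) 28 = -168$)
$k = 62 + 2 i \sqrt{2791}$ ($k = 2 i \sqrt{2791} - -62 = 2 i \sqrt{2791} + 62 = 62 + 2 i \sqrt{2791} \approx 62.0 + 105.66 i$)
$\frac{K}{v} + k = \frac{9526}{-168} + \left(62 + 2 i \sqrt{2791}\right) = 9526 \left(- \frac{1}{168}\right) + \left(62 + 2 i \sqrt{2791}\right) = - \frac{4763}{84} + \left(62 + 2 i \sqrt{2791}\right) = \frac{445}{84} + 2 i \sqrt{2791}$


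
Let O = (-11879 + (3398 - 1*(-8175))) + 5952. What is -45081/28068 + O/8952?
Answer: -851018/872447 ≈ -0.97544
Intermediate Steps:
O = 5646 (O = (-11879 + (3398 + 8175)) + 5952 = (-11879 + 11573) + 5952 = -306 + 5952 = 5646)
-45081/28068 + O/8952 = -45081/28068 + 5646/8952 = -45081*1/28068 + 5646*(1/8952) = -15027/9356 + 941/1492 = -851018/872447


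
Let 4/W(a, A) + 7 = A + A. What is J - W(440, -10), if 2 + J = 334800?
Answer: 9039550/27 ≈ 3.3480e+5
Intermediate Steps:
W(a, A) = 4/(-7 + 2*A) (W(a, A) = 4/(-7 + (A + A)) = 4/(-7 + 2*A))
J = 334798 (J = -2 + 334800 = 334798)
J - W(440, -10) = 334798 - 4/(-7 + 2*(-10)) = 334798 - 4/(-7 - 20) = 334798 - 4/(-27) = 334798 - 4*(-1)/27 = 334798 - 1*(-4/27) = 334798 + 4/27 = 9039550/27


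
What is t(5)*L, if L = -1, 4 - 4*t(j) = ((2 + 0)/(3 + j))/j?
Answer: -79/80 ≈ -0.98750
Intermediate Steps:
t(j) = 1 - 1/(2*j*(3 + j)) (t(j) = 1 - (2 + 0)/(3 + j)/(4*j) = 1 - 2/(3 + j)/(4*j) = 1 - 1/(2*j*(3 + j)))
t(5)*L = ((-½ + 5² + 3*5)/(5*(3 + 5)))*(-1) = ((⅕)*(-½ + 25 + 15)/8)*(-1) = ((⅕)*(⅛)*(79/2))*(-1) = (79/80)*(-1) = -79/80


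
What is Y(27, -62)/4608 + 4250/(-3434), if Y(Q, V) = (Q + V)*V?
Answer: -178415/232704 ≈ -0.76670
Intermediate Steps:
Y(Q, V) = V*(Q + V)
Y(27, -62)/4608 + 4250/(-3434) = -62*(27 - 62)/4608 + 4250/(-3434) = -62*(-35)*(1/4608) + 4250*(-1/3434) = 2170*(1/4608) - 125/101 = 1085/2304 - 125/101 = -178415/232704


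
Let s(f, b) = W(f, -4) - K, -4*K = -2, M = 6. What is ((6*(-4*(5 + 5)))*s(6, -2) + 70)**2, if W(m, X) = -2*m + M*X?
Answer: 77968900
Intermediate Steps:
K = 1/2 (K = -1/4*(-2) = 1/2 ≈ 0.50000)
W(m, X) = -2*m + 6*X
s(f, b) = -49/2 - 2*f (s(f, b) = (-2*f + 6*(-4)) - 1*1/2 = (-2*f - 24) - 1/2 = (-24 - 2*f) - 1/2 = -49/2 - 2*f)
((6*(-4*(5 + 5)))*s(6, -2) + 70)**2 = ((6*(-4*(5 + 5)))*(-49/2 - 2*6) + 70)**2 = ((6*(-4*10))*(-49/2 - 12) + 70)**2 = ((6*(-40))*(-73/2) + 70)**2 = (-240*(-73/2) + 70)**2 = (8760 + 70)**2 = 8830**2 = 77968900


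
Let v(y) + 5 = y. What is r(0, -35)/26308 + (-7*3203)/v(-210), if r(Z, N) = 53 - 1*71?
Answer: 294923899/2828110 ≈ 104.28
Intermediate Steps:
v(y) = -5 + y
r(Z, N) = -18 (r(Z, N) = 53 - 71 = -18)
r(0, -35)/26308 + (-7*3203)/v(-210) = -18/26308 + (-7*3203)/(-5 - 210) = -18*1/26308 - 22421/(-215) = -9/13154 - 22421*(-1/215) = -9/13154 + 22421/215 = 294923899/2828110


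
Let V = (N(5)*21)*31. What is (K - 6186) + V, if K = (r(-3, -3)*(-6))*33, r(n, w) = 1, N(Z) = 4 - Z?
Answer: -7035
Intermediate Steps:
K = -198 (K = (1*(-6))*33 = -6*33 = -198)
V = -651 (V = ((4 - 1*5)*21)*31 = ((4 - 5)*21)*31 = -1*21*31 = -21*31 = -651)
(K - 6186) + V = (-198 - 6186) - 651 = -6384 - 651 = -7035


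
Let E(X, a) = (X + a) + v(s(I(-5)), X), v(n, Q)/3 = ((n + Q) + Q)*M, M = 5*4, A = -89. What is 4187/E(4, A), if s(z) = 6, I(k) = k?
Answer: 4187/755 ≈ 5.5457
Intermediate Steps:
M = 20
v(n, Q) = 60*n + 120*Q (v(n, Q) = 3*(((n + Q) + Q)*20) = 3*(((Q + n) + Q)*20) = 3*((n + 2*Q)*20) = 3*(20*n + 40*Q) = 60*n + 120*Q)
E(X, a) = 360 + a + 121*X (E(X, a) = (X + a) + (60*6 + 120*X) = (X + a) + (360 + 120*X) = 360 + a + 121*X)
4187/E(4, A) = 4187/(360 - 89 + 121*4) = 4187/(360 - 89 + 484) = 4187/755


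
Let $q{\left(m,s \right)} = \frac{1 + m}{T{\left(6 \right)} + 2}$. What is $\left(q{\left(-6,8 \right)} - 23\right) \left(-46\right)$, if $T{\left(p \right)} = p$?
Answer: $\frac{4347}{4} \approx 1086.8$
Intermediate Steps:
$q{\left(m,s \right)} = \frac{1}{8} + \frac{m}{8}$ ($q{\left(m,s \right)} = \frac{1 + m}{6 + 2} = \frac{1 + m}{8} = \left(1 + m\right) \frac{1}{8} = \frac{1}{8} + \frac{m}{8}$)
$\left(q{\left(-6,8 \right)} - 23\right) \left(-46\right) = \left(\left(\frac{1}{8} + \frac{1}{8} \left(-6\right)\right) - 23\right) \left(-46\right) = \left(\left(\frac{1}{8} - \frac{3}{4}\right) - 23\right) \left(-46\right) = \left(- \frac{5}{8} - 23\right) \left(-46\right) = \left(- \frac{189}{8}\right) \left(-46\right) = \frac{4347}{4}$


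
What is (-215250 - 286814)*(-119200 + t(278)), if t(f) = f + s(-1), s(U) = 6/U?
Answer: 59709467392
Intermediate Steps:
t(f) = -6 + f (t(f) = f + 6/(-1) = f + 6*(-1) = f - 6 = -6 + f)
(-215250 - 286814)*(-119200 + t(278)) = (-215250 - 286814)*(-119200 + (-6 + 278)) = -502064*(-119200 + 272) = -502064*(-118928) = 59709467392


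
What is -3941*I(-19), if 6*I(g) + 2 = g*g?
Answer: -1414819/6 ≈ -2.3580e+5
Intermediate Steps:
I(g) = -⅓ + g²/6 (I(g) = -⅓ + (g*g)/6 = -⅓ + g²/6)
-3941*I(-19) = -3941*(-⅓ + (⅙)*(-19)²) = -3941*(-⅓ + (⅙)*361) = -3941*(-⅓ + 361/6) = -3941*359/6 = -1414819/6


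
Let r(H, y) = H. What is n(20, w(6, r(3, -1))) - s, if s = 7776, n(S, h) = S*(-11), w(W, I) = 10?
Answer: -7996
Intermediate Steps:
n(S, h) = -11*S
n(20, w(6, r(3, -1))) - s = -11*20 - 1*7776 = -220 - 7776 = -7996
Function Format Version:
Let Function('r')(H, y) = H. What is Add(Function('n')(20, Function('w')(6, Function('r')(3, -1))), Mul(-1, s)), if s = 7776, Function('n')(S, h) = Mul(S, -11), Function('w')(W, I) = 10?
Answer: -7996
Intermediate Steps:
Function('n')(S, h) = Mul(-11, S)
Add(Function('n')(20, Function('w')(6, Function('r')(3, -1))), Mul(-1, s)) = Add(Mul(-11, 20), Mul(-1, 7776)) = Add(-220, -7776) = -7996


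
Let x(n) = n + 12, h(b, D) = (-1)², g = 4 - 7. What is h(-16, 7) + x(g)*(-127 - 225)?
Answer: -3167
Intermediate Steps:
g = -3
h(b, D) = 1
x(n) = 12 + n
h(-16, 7) + x(g)*(-127 - 225) = 1 + (12 - 3)*(-127 - 225) = 1 + 9*(-352) = 1 - 3168 = -3167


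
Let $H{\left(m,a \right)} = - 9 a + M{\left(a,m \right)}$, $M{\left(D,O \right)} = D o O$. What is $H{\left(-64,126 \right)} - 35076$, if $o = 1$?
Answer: $-44274$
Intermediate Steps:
$M{\left(D,O \right)} = D O$ ($M{\left(D,O \right)} = D 1 O = D O$)
$H{\left(m,a \right)} = - 9 a + a m$
$H{\left(-64,126 \right)} - 35076 = 126 \left(-9 - 64\right) - 35076 = 126 \left(-73\right) - 35076 = -9198 - 35076 = -44274$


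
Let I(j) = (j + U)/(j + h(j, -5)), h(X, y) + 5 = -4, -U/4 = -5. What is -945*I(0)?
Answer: 2100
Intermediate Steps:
U = 20 (U = -4*(-5) = 20)
h(X, y) = -9 (h(X, y) = -5 - 4 = -9)
I(j) = (20 + j)/(-9 + j) (I(j) = (j + 20)/(j - 9) = (20 + j)/(-9 + j))
-945*I(0) = -945*(20 + 0)/(-9 + 0) = -945*20/(-9) = -(-105)*20 = -945*(-20/9) = 2100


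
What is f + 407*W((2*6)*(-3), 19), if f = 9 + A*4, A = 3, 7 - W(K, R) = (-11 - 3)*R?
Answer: 111132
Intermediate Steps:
W(K, R) = 7 + 14*R (W(K, R) = 7 - (-11 - 3)*R = 7 - (-14)*R = 7 + 14*R)
f = 21 (f = 9 + 3*4 = 9 + 12 = 21)
f + 407*W((2*6)*(-3), 19) = 21 + 407*(7 + 14*19) = 21 + 407*(7 + 266) = 21 + 407*273 = 21 + 111111 = 111132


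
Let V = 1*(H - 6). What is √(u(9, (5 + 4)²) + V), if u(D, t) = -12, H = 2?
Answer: 4*I ≈ 4.0*I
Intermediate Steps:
V = -4 (V = 1*(2 - 6) = 1*(-4) = -4)
√(u(9, (5 + 4)²) + V) = √(-12 - 4) = √(-16) = 4*I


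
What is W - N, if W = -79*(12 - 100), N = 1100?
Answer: 5852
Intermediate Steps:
W = 6952 (W = -79*(-88) = 6952)
W - N = 6952 - 1*1100 = 6952 - 1100 = 5852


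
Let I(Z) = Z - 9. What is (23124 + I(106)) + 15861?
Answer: 39082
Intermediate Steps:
I(Z) = -9 + Z
(23124 + I(106)) + 15861 = (23124 + (-9 + 106)) + 15861 = (23124 + 97) + 15861 = 23221 + 15861 = 39082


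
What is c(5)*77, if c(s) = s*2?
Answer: 770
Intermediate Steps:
c(s) = 2*s
c(5)*77 = (2*5)*77 = 10*77 = 770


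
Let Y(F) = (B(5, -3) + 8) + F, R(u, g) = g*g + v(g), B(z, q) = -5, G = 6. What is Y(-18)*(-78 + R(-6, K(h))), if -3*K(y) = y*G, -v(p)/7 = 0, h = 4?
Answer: 210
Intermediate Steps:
v(p) = 0 (v(p) = -7*0 = 0)
K(y) = -2*y (K(y) = -y*6/3 = -2*y)
R(u, g) = g² (R(u, g) = g*g + 0 = g² + 0 = g²)
Y(F) = 3 + F (Y(F) = (-5 + 8) + F = 3 + F)
Y(-18)*(-78 + R(-6, K(h))) = (3 - 18)*(-78 + (-2*4)²) = -15*(-78 + (-8)²) = -15*(-78 + 64) = -15*(-14) = 210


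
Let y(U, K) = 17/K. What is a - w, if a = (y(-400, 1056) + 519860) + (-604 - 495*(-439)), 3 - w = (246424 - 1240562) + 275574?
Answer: 19001681/1056 ≈ 17994.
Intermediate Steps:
y(U, K) = 17/K
w = 718567 (w = 3 - ((246424 - 1240562) + 275574) = 3 - (-994138 + 275574) = 3 - 1*(-718564) = 3 + 718564 = 718567)
a = 777808433/1056 (a = (17/1056 + 519860) + (-604 - 495*(-439)) = (17*(1/1056) + 519860) + (-604 + 217305) = (17/1056 + 519860) + 216701 = 548972177/1056 + 216701 = 777808433/1056 ≈ 7.3656e+5)
a - w = 777808433/1056 - 1*718567 = 777808433/1056 - 718567 = 19001681/1056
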